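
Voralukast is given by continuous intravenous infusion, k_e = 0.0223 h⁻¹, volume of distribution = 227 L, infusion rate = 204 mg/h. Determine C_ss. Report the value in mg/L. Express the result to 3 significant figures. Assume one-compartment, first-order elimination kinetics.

CL = k × Vd = 0.02230 × 227 = 5.062 L/h
At steady state Css = R₀ / CL = 204 / 5.062 = 40.30 mg/L

40.3 mg/L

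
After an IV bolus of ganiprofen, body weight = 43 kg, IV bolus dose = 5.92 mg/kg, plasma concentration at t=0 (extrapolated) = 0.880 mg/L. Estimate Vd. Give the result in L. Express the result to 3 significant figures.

289 L

Dose = 5.92 × 43 = 254.6 mg
Vd = Dose / C₀ = 254.6 / 0.880 = 289.3 L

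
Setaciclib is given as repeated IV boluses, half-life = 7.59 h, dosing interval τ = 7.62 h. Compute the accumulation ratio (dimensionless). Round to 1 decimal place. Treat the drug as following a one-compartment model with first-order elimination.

k = ln2 / t½ = 0.693147 / 7.59 = 0.09132 h⁻¹
e^(−kτ) = e^(−0.09132 × 7.62) = 0.4986
Accumulation ratio R = 1 / (1 − e^(−kτ)) = 1 / (1 − 0.4986) = 1.994

2.0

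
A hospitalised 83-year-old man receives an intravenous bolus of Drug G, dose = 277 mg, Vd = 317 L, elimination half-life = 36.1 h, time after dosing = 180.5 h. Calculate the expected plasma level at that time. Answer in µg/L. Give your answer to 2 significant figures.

27 µg/L

C₀ = Dose / Vd = 277.0 / 317 = 0.8738 mg/L
k = ln2 / t½ = 0.693147 / 36.1 = 0.01920 h⁻¹
t / t½ = 180.5 / 36.1 = 5 half-lives
C = C₀ × (1/2)^5 = 0.8738 × 0.03125 = 0.02731 mg/L
Convert: 0.02731 mg/L × 1000 = 27.31 µg/L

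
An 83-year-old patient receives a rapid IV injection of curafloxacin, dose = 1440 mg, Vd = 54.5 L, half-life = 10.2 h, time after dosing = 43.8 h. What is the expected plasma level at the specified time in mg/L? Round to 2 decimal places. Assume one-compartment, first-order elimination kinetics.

1.35 mg/L

C₀ = Dose / Vd = 1440 / 54.5 = 26.42 mg/L
k = ln2 / t½ = 0.693147 / 10.2 = 0.06796 h⁻¹
C = C₀ · e^(−k·t) = 26.42 × e^(−0.06796 × 43.8)
  = 26.42 × 0.05096 = 1.346 mg/L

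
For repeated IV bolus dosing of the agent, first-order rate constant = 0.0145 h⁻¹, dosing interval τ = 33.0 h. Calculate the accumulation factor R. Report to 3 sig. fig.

2.63

e^(−kτ) = e^(−0.01450 × 33.0) = 0.6197
Accumulation ratio R = 1 / (1 − e^(−kτ)) = 1 / (1 − 0.6197) = 2.630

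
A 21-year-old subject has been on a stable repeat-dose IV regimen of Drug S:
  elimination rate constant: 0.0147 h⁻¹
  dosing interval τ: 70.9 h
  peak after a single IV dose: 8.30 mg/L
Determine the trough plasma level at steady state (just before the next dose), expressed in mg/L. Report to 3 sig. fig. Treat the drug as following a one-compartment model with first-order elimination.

e^(−kτ) = e^(−0.01470 × 70.9) = 0.3527
Accumulation ratio R = 1 / (1 − e^(−kτ)) = 1 / (1 − 0.3527) = 1.545
Steady-state trough = C₀ × R × e^(−kτ) = 8.30 × 1.545 × 0.3527 = 4.523 mg/L

4.52 mg/L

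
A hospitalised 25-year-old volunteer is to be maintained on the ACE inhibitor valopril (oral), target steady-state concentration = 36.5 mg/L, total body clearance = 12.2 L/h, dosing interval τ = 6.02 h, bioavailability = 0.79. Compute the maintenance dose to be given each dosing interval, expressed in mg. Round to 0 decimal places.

3393 mg

At steady state, F × (Dose/τ) = Css × CL.
Dose = Css × CL × τ / F = 36.5 × 12.20 × 6.02 / 0.79 = 3393 mg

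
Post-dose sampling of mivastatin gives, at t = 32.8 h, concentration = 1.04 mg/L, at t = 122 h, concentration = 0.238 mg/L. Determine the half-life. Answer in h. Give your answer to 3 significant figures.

k = ln(C₁/C₂) / (t₂ − t₁) = ln(1.04/0.238) / (122 − 32.8)
  = 1.475 / 89.20 = 0.01654 h⁻¹
t½ = ln2 / k = 0.693147 / 0.01654 = 41.91 h

41.9 h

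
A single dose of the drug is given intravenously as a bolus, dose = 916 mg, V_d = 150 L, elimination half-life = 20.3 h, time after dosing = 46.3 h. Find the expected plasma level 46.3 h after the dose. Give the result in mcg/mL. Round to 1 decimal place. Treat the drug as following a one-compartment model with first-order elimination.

C₀ = Dose / Vd = 916.0 / 150 = 6.107 mg/L
k = ln2 / t½ = 0.693147 / 20.3 = 0.03415 h⁻¹
C = C₀ · e^(−k·t) = 6.107 × e^(−0.03415 × 46.3)
  = 6.107 × 0.2057 = 1.256 mg/L
(1.256 mg/L = 1.256 mcg/mL)

1.3 mcg/mL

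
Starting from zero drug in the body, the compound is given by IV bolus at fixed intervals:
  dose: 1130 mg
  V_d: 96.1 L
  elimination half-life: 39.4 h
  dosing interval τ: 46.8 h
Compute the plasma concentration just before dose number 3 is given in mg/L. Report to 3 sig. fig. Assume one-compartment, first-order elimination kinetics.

C₀ per dose = Dose / Vd = 1130 / 96.1 = 11.76 mg/L
k = ln2 / t½ = 0.693147 / 39.4 = 0.01759 h⁻¹
Fraction remaining after one interval: r = e^(−kτ) = e^(−0.01759 × 46.8) = 0.4390
Before dose 3, 2 doses have been given (aged 1τ, 2τ).
C_trough = C₀ × (r + r²) = 11.76 × (0.4390 + 0.1927) = 7.429 mg/L

7.43 mg/L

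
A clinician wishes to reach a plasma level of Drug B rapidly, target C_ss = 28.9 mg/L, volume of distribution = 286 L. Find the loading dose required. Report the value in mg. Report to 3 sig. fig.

8270 mg

LD = Css × Vd = 28.9 × 286 = 8265 mg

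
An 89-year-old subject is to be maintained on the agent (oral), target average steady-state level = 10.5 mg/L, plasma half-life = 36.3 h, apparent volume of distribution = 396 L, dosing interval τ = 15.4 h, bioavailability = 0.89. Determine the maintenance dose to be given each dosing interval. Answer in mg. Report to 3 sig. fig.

1370 mg

k = ln2 / t½ = 0.693147 / 36.3 = 0.01909 h⁻¹
CL = k × Vd = 0.01909 × 396 = 7.560 L/h
At steady state, F × (Dose/τ) = Css × CL.
Dose = Css × CL × τ / F = 10.5 × 7.560 × 15.4 / 0.89 = 1374 mg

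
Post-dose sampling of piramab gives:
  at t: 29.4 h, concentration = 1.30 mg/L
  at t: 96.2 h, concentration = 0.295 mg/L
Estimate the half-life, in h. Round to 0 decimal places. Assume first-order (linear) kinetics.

k = ln(C₁/C₂) / (t₂ − t₁) = ln(1.30/0.295) / (96.2 − 29.4)
  = 1.483 / 66.80 = 0.02220 h⁻¹
t½ = ln2 / k = 0.693147 / 0.02220 = 31.22 h

31 h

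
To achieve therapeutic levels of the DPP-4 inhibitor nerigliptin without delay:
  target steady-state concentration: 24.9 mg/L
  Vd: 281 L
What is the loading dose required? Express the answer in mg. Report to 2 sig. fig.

7000 mg

LD = Css × Vd = 24.9 × 281 = 6997 mg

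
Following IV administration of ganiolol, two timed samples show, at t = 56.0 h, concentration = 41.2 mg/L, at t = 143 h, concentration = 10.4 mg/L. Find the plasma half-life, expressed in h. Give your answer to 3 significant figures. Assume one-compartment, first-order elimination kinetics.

k = ln(C₁/C₂) / (t₂ − t₁) = ln(41.2/10.4) / (143 − 56.0)
  = 1.377 / 87.00 = 0.01583 h⁻¹
t½ = ln2 / k = 0.693147 / 0.01583 = 43.79 h

43.8 h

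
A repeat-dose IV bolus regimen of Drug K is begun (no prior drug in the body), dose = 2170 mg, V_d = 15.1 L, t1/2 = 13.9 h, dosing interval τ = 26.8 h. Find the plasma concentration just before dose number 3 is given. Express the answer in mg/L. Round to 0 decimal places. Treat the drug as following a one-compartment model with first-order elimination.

C₀ per dose = Dose / Vd = 2170 / 15.1 = 143.7 mg/L
k = ln2 / t½ = 0.693147 / 13.9 = 0.04987 h⁻¹
Fraction remaining after one interval: r = e^(−kτ) = e^(−0.04987 × 26.8) = 0.2628
Before dose 3, 2 doses have been given (aged 1τ, 2τ).
C_trough = C₀ × (r + r²) = 143.7 × (0.2628 + 0.06906) = 47.69 mg/L

48 mg/L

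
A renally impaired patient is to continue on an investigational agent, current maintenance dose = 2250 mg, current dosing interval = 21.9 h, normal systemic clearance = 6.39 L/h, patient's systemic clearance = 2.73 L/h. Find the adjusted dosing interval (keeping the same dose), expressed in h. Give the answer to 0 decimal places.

51 h

To keep the same average steady-state level, dosing rate must scale with clearance.
CL ratio = 2.73 / 6.39 = 0.4272
New interval (same dose) = 21.9 / 0.4272 = 51.26 h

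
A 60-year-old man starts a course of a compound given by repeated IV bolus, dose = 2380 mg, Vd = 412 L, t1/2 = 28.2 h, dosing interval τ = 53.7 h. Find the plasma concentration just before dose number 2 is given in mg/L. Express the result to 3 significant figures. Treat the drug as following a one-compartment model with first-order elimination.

1.54 mg/L

C₀ per dose = Dose / Vd = 2380 / 412 = 5.777 mg/L
k = ln2 / t½ = 0.693147 / 28.2 = 0.02458 h⁻¹
Fraction remaining after one interval: r = e^(−kτ) = e^(−0.02458 × 53.7) = 0.2671
Before dose 2, 1 dose has been given (aged 1τ).
C_trough = C₀ × r = 5.777 × 0.2671 = 1.543 mg/L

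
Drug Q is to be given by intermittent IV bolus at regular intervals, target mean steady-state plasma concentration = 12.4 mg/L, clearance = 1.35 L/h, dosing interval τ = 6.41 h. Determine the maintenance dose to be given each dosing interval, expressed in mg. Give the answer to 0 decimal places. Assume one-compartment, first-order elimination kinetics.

107 mg

At steady state, Dose/τ = Css × CL.
Dose = Css × CL × τ = 12.4 × 1.350 × 6.41 = 107.3 mg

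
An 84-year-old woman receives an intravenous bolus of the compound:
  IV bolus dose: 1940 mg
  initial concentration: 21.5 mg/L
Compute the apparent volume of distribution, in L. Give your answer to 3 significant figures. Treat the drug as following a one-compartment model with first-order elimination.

90.2 L

Vd = Dose / C₀ = 1940 / 21.5 = 90.23 L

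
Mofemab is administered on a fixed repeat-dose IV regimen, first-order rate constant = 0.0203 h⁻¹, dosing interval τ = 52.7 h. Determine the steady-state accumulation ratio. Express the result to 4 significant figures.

e^(−kτ) = e^(−0.02030 × 52.7) = 0.3431
Accumulation ratio R = 1 / (1 − e^(−kτ)) = 1 / (1 − 0.3431) = 1.522

1.522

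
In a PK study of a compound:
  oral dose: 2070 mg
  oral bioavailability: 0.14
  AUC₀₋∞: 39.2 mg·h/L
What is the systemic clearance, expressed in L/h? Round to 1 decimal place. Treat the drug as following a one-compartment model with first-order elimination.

7.4 L/h

CL = F·Dose / AUC = 0.14 × 2070 / 39.2 = 7.393 L/h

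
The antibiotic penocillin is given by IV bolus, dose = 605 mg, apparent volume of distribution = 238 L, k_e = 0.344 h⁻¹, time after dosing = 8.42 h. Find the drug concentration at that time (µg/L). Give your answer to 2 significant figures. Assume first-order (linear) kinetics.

140 µg/L

C₀ = Dose / Vd = 605.0 / 238 = 2.542 mg/L
C = C₀ · e^(−k·t) = 2.542 × e^(−0.3440 × 8.42)
  = 2.542 × 0.05522 = 0.1404 mg/L
Convert: 0.1404 mg/L × 1000 = 140.4 µg/L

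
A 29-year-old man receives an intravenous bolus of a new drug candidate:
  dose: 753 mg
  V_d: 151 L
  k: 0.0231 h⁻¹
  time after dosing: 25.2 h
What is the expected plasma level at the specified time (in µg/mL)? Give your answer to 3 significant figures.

2.79 µg/mL

C₀ = Dose / Vd = 753.0 / 151 = 4.987 mg/L
C = C₀ · e^(−k·t) = 4.987 × e^(−0.02310 × 25.2)
  = 4.987 × 0.5587 = 2.786 mg/L
(2.786 mg/L = 2.786 µg/mL)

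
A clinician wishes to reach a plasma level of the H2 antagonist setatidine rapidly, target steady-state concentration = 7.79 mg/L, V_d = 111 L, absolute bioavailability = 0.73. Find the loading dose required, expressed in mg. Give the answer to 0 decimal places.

LD = Css × Vd / F = 7.79 × 111 / 0.73 = 1185 mg

1185 mg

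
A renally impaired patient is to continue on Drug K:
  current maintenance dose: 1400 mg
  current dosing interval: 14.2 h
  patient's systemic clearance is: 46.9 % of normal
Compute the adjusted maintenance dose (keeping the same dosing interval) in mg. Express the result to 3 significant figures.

To keep the same average steady-state level, dosing rate must scale with clearance.
CL ratio = 46.9 / 100 = 0.4690
New dose (same interval) = 1400 × 0.4690 = 656.6 mg

657 mg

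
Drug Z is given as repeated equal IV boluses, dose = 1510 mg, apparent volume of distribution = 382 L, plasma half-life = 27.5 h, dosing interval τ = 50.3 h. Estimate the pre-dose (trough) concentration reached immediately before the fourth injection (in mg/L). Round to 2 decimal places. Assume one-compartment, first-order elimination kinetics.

C₀ per dose = Dose / Vd = 1510 / 382 = 3.953 mg/L
k = ln2 / t½ = 0.693147 / 27.5 = 0.02521 h⁻¹
Fraction remaining after one interval: r = e^(−kτ) = e^(−0.02521 × 50.3) = 0.2814
Before dose 4, 3 doses have been given (aged 1τ, 2τ, 3τ).
C_trough = C₀ × (r + r² + … + r^3) = C₀ × r(1−r^3)/(1−r)
        = 3.953 × 0.2814 × (1 − 0.02228) / (1 − 0.2814) = 1.513 mg/L

1.51 mg/L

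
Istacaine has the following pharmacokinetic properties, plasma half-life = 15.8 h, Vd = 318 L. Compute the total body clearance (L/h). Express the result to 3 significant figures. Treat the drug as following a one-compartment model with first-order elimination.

k = ln2 / t½ = 0.693147 / 15.8 = 0.04387 h⁻¹
CL = k × Vd = 0.04387 × 318 = 13.95 L/h

14.0 L/h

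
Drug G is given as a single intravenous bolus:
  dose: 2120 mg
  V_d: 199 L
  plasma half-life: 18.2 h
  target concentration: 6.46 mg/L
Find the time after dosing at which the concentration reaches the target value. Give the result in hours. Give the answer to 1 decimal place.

C₀ = Dose / Vd = 2120 / 199 = 10.65 mg/L
k = ln2 / t½ = 0.693147 / 18.2 = 0.03809 h⁻¹
t = ln(C₀ / C) / k = ln(10.65 / 6.46) / 0.03809
  = ln(1.649) / 0.03809 = 0.5002 / 0.03809 = 13.13 h

13.1 h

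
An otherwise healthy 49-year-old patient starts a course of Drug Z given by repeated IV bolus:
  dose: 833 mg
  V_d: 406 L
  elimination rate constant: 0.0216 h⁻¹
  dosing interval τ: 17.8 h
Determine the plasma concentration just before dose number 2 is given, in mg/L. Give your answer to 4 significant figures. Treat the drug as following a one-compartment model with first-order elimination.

1.397 mg/L

C₀ per dose = Dose / Vd = 833 / 406 = 2.052 mg/L
Fraction remaining after one interval: r = e^(−kτ) = e^(−0.02160 × 17.8) = 0.6808
Before dose 2, 1 dose has been given (aged 1τ).
C_trough = C₀ × r = 2.052 × 0.6808 = 1.397 mg/L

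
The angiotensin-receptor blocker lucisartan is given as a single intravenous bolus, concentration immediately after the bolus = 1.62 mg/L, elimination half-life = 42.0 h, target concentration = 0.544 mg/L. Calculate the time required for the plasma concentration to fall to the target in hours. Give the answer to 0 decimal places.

66 h

k = ln2 / t½ = 0.693147 / 42.0 = 0.01650 h⁻¹
t = ln(C₀ / C) / k = ln(1.620 / 0.544) / 0.01650
  = ln(2.978) / 0.01650 = 1.091 / 0.01650 = 66.12 h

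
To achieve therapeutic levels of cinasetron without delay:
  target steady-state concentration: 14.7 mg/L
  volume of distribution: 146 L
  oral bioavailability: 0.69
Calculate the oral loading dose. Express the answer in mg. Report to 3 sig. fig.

LD = Css × Vd / F = 14.7 × 146 / 0.69 = 3110 mg

3110 mg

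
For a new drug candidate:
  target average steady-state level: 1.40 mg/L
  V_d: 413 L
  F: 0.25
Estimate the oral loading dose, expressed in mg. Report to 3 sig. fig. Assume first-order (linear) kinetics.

LD = Css × Vd / F = 1.40 × 413 / 0.25 = 2313 mg

2310 mg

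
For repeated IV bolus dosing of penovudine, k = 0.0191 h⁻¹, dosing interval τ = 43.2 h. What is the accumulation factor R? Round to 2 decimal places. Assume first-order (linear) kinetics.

1.78

e^(−kτ) = e^(−0.01910 × 43.2) = 0.4382
Accumulation ratio R = 1 / (1 − e^(−kτ)) = 1 / (1 − 0.4382) = 1.780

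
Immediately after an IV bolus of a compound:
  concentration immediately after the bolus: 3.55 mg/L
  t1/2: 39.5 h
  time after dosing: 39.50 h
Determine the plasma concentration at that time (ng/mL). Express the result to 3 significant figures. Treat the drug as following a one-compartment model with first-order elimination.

1780 ng/mL

k = ln2 / t½ = 0.693147 / 39.5 = 0.01755 h⁻¹
t / t½ = 39.50 / 39.5 = 1 half-lives
C = C₀ × (1/2)^1 = 3.550 × 0.5000 = 1.775 mg/L
Convert: 1.775 mg/L × 1000 = 1775 ng/mL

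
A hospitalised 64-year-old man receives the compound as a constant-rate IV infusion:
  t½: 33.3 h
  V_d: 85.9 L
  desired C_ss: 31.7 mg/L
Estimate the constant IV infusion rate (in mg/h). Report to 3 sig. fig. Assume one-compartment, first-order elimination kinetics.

k = ln2 / t½ = 0.693147 / 33.3 = 0.02082 h⁻¹
CL = k × Vd = 0.02082 × 85.9 = 1.788 L/h
At steady state, infusion rate R₀ = Css × CL = 31.7 × 1.788 = 56.68 mg/h

56.7 mg/h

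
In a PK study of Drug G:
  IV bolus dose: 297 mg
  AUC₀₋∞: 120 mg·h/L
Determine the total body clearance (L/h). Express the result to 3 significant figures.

CL = Dose / AUC = 297 / 120 = 2.475 L/h

2.48 L/h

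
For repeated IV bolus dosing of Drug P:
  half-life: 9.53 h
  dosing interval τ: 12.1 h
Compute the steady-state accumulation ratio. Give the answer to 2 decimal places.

1.71

k = ln2 / t½ = 0.693147 / 9.53 = 0.07273 h⁻¹
e^(−kτ) = e^(−0.07273 × 12.1) = 0.4148
Accumulation ratio R = 1 / (1 − e^(−kτ)) = 1 / (1 − 0.4148) = 1.709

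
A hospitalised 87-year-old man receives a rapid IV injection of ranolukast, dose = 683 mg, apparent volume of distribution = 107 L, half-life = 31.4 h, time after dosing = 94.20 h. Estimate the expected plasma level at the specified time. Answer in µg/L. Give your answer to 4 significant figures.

797.9 µg/L

C₀ = Dose / Vd = 683.0 / 107 = 6.383 mg/L
k = ln2 / t½ = 0.693147 / 31.4 = 0.02207 h⁻¹
t / t½ = 94.20 / 31.4 = 3 half-lives
C = C₀ × (1/2)^3 = 6.383 × 0.1250 = 0.7979 mg/L
Convert: 0.7979 mg/L × 1000 = 797.9 µg/L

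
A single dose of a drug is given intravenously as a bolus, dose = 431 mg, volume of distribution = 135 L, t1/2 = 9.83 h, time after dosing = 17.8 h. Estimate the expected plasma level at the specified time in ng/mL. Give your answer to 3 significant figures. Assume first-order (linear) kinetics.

C₀ = Dose / Vd = 431.0 / 135 = 3.193 mg/L
k = ln2 / t½ = 0.693147 / 9.83 = 0.07051 h⁻¹
C = C₀ · e^(−k·t) = 3.193 × e^(−0.07051 × 17.8)
  = 3.193 × 0.2851 = 0.9103 mg/L
Convert: 0.9103 mg/L × 1000 = 910.3 ng/mL

910 ng/mL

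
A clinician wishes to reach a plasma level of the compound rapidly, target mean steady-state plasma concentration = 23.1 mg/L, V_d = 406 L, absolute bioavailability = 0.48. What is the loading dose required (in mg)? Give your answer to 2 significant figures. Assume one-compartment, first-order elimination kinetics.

20000 mg

LD = Css × Vd / F = 23.1 × 406 / 0.48 = 19540 mg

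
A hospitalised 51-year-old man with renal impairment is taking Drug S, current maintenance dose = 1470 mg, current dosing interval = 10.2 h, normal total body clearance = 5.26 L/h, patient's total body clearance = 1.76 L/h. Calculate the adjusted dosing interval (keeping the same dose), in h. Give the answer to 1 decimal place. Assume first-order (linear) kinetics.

30.5 h

To keep the same average steady-state level, dosing rate must scale with clearance.
CL ratio = 1.76 / 5.26 = 0.3346
New interval (same dose) = 10.2 / 0.3346 = 30.48 h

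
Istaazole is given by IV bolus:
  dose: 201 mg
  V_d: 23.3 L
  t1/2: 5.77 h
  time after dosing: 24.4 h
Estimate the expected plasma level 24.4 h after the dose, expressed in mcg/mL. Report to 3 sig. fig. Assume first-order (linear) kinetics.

0.460 mcg/mL

C₀ = Dose / Vd = 201.0 / 23.3 = 8.627 mg/L
k = ln2 / t½ = 0.693147 / 5.77 = 0.1201 h⁻¹
C = C₀ · e^(−k·t) = 8.627 × e^(−0.1201 × 24.4)
  = 8.627 × 0.05337 = 0.4604 mg/L
(0.4604 mg/L = 0.4604 mcg/mL)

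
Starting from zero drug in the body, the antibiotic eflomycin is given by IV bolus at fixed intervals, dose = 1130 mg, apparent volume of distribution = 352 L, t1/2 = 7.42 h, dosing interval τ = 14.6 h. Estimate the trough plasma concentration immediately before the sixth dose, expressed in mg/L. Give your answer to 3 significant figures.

C₀ per dose = Dose / Vd = 1130 / 352 = 3.210 mg/L
k = ln2 / t½ = 0.693147 / 7.42 = 0.09342 h⁻¹
Fraction remaining after one interval: r = e^(−kτ) = e^(−0.09342 × 14.6) = 0.2557
Before dose 6, 5 doses have been given (aged 1τ, 2τ, 3τ, 4τ, 5τ).
C_trough = C₀ × (r + r² + … + r^5) = C₀ × r(1−r^5)/(1−r)
        = 3.210 × 0.2557 × (1 − 0.001093) / (1 − 0.2557) = 1.102 mg/L

1.10 mg/L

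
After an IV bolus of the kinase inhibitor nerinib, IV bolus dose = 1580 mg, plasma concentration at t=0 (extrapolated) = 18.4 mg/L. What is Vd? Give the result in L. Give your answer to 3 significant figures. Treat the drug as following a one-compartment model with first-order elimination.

Vd = Dose / C₀ = 1580 / 18.4 = 85.87 L

85.9 L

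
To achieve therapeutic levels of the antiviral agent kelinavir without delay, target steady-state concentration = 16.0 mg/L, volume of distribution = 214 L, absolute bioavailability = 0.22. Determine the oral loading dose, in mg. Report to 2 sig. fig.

LD = Css × Vd / F = 16.0 × 214 / 0.22 = 15560 mg

16000 mg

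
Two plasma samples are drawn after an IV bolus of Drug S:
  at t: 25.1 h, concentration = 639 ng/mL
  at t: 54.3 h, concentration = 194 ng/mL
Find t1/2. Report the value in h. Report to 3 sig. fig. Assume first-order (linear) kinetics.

17.0 h

k = ln(C₁/C₂) / (t₂ − t₁) = ln(639/194) / (54.3 − 25.1)
  = 1.192 / 29.20 = 0.04082 h⁻¹
t½ = ln2 / k = 0.693147 / 0.04082 = 16.98 h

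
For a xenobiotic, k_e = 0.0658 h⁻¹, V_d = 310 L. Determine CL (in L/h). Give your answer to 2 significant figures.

20 L/h

CL = k × Vd = 0.0658 × 310 = 20.40 L/h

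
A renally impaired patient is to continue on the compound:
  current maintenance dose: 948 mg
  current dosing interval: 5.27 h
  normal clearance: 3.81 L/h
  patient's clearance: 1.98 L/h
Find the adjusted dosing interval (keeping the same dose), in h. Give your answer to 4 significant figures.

To keep the same average steady-state level, dosing rate must scale with clearance.
CL ratio = 1.98 / 3.81 = 0.5197
New interval (same dose) = 5.27 / 0.5197 = 10.14 h

10.14 h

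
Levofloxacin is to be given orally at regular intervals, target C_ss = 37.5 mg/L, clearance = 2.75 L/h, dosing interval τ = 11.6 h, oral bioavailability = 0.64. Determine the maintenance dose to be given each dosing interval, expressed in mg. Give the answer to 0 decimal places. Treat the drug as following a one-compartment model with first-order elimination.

1869 mg

At steady state, F × (Dose/τ) = Css × CL.
Dose = Css × CL × τ / F = 37.5 × 2.750 × 11.6 / 0.64 = 1869 mg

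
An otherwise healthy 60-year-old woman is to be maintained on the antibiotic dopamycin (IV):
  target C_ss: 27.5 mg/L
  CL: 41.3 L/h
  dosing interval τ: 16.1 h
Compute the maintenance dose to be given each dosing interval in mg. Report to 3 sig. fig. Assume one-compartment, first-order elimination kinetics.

At steady state, Dose/τ = Css × CL.
Dose = Css × CL × τ = 27.5 × 41.30 × 16.1 = 18290 mg

18300 mg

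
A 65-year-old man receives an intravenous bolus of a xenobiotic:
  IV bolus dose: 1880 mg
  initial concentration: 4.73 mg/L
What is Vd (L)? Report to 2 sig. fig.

Vd = Dose / C₀ = 1880 / 4.73 = 397.5 L

400 L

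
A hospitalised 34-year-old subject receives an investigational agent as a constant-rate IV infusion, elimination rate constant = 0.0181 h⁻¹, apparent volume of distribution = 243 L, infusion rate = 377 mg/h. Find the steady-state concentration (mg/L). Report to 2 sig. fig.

86 mg/L

CL = k × Vd = 0.01810 × 243 = 4.398 L/h
At steady state Css = R₀ / CL = 377 / 4.398 = 85.72 mg/L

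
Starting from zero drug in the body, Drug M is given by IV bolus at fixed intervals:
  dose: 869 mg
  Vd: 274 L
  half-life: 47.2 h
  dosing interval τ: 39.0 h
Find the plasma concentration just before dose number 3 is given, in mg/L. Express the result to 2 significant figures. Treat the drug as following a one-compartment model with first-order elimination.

C₀ per dose = Dose / Vd = 869 / 274 = 3.172 mg/L
k = ln2 / t½ = 0.693147 / 47.2 = 0.01469 h⁻¹
Fraction remaining after one interval: r = e^(−kτ) = e^(−0.01469 × 39.0) = 0.5639
Before dose 3, 2 doses have been given (aged 1τ, 2τ).
C_trough = C₀ × (r + r²) = 3.172 × (0.5639 + 0.3180) = 2.797 mg/L

2.8 mg/L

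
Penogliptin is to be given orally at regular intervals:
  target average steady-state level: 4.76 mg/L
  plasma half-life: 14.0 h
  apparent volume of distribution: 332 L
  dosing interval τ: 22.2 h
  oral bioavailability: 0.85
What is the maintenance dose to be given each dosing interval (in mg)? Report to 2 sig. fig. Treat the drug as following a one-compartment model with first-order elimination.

k = ln2 / t½ = 0.693147 / 14.0 = 0.04951 h⁻¹
CL = k × Vd = 0.04951 × 332 = 16.44 L/h
At steady state, F × (Dose/τ) = Css × CL.
Dose = Css × CL × τ / F = 4.76 × 16.44 × 22.2 / 0.85 = 2044 mg

2000 mg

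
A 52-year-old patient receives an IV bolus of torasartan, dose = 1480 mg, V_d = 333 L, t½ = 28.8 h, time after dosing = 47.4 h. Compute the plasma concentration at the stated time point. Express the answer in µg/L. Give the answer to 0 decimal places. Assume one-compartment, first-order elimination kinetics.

C₀ = Dose / Vd = 1480 / 333 = 4.444 mg/L
k = ln2 / t½ = 0.693147 / 28.8 = 0.02407 h⁻¹
C = C₀ · e^(−k·t) = 4.444 × e^(−0.02407 × 47.4)
  = 4.444 × 0.3195 = 1.420 mg/L
Convert: 1.420 mg/L × 1000 = 1420 µg/L

1420 µg/L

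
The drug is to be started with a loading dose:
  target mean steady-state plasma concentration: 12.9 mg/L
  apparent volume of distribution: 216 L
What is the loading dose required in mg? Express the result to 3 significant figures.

LD = Css × Vd = 12.9 × 216 = 2786 mg

2790 mg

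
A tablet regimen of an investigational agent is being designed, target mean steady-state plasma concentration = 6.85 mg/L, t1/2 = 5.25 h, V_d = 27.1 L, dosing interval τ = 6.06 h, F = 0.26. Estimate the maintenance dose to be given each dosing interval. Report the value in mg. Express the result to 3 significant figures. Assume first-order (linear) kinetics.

k = ln2 / t½ = 0.693147 / 5.25 = 0.1320 h⁻¹
CL = k × Vd = 0.1320 × 27.1 = 3.577 L/h
At steady state, F × (Dose/τ) = Css × CL.
Dose = Css × CL × τ / F = 6.85 × 3.577 × 6.06 / 0.26 = 571.1 mg

571 mg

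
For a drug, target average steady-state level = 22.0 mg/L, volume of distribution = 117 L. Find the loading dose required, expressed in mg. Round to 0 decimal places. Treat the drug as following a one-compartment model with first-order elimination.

LD = Css × Vd = 22.0 × 117 = 2574 mg

2574 mg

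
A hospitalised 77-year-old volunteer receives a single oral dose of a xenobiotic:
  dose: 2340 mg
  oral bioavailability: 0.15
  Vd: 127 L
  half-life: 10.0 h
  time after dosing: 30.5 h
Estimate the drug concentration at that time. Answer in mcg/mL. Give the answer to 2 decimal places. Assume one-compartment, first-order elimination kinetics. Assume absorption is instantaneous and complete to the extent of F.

Amount reaching circulation = F × Dose = 0.15 × 2340 = 351.0 mg
C₀ = F·Dose / Vd = 351.0 / 127 = 2.764 mg/L
k = ln2 / t½ = 0.693147 / 10.0 = 0.06931 h⁻¹
C = C₀ · e^(−k·t) = 2.764 × e^(−0.06931 × 30.5)
  = 2.764 × 0.1208 = 0.3339 mg/L
(0.3339 mg/L = 0.3339 mcg/mL)

0.33 mcg/mL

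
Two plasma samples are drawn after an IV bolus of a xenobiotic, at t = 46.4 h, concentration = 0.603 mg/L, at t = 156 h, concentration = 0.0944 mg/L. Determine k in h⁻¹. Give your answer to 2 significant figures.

k = ln(C₁/C₂) / (t₂ − t₁) = ln(0.603/0.0944) / (156 − 46.4)
  = 1.854 / 109.6 = 0.01692 h⁻¹

0.017 h⁻¹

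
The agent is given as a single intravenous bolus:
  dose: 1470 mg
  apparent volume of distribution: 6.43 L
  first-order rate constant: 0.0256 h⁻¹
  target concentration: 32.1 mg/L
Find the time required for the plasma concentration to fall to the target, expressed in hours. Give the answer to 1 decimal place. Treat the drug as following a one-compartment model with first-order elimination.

C₀ = Dose / Vd = 1470 / 6.43 = 228.6 mg/L
t = ln(C₀ / C) / k = ln(228.6 / 32.1) / 0.02560
  = ln(7.121) / 0.02560 = 1.963 / 0.02560 = 76.68 h

76.7 h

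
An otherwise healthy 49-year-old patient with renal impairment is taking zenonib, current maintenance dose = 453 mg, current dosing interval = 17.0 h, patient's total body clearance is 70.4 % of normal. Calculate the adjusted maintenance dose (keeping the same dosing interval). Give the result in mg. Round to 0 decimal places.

To keep the same average steady-state level, dosing rate must scale with clearance.
CL ratio = 70.4 / 100 = 0.7040
New dose (same interval) = 453 × 0.7040 = 318.9 mg

319 mg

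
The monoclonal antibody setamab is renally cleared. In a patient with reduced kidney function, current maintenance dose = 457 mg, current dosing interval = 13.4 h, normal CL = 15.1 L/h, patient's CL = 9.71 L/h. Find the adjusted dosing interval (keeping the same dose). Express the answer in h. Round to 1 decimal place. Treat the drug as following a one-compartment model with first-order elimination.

20.8 h

To keep the same average steady-state level, dosing rate must scale with clearance.
CL ratio = 9.71 / 15.1 = 0.6430
New interval (same dose) = 13.4 / 0.6430 = 20.84 h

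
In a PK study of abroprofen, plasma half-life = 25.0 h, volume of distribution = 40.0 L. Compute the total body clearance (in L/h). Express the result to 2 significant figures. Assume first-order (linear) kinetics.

1.1 L/h

k = ln2 / t½ = 0.693147 / 25.0 = 0.02773 h⁻¹
CL = k × Vd = 0.02773 × 40.0 = 1.109 L/h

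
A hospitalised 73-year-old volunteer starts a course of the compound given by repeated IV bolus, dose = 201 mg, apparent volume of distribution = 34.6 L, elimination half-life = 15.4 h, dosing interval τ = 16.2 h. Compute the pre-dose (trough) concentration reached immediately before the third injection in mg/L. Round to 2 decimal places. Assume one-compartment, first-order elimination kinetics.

4.15 mg/L

C₀ per dose = Dose / Vd = 201 / 34.6 = 5.809 mg/L
k = ln2 / t½ = 0.693147 / 15.4 = 0.04501 h⁻¹
Fraction remaining after one interval: r = e^(−kτ) = e^(−0.04501 × 16.2) = 0.4823
Before dose 3, 2 doses have been given (aged 1τ, 2τ).
C_trough = C₀ × (r + r²) = 5.809 × (0.4823 + 0.2326) = 4.153 mg/L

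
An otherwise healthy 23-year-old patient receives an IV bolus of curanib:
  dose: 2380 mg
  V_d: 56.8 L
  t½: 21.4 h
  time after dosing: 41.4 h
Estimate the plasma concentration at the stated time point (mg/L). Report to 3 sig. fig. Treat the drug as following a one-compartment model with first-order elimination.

11.0 mg/L

C₀ = Dose / Vd = 2380 / 56.8 = 41.90 mg/L
k = ln2 / t½ = 0.693147 / 21.4 = 0.03239 h⁻¹
C = C₀ · e^(−k·t) = 41.90 × e^(−0.03239 × 41.4)
  = 41.90 × 0.2616 = 10.96 mg/L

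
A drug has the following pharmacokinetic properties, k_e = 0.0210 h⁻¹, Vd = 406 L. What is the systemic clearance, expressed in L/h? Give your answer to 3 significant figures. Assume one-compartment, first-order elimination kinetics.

CL = k × Vd = 0.0210 × 406 = 8.526 L/h

8.53 L/h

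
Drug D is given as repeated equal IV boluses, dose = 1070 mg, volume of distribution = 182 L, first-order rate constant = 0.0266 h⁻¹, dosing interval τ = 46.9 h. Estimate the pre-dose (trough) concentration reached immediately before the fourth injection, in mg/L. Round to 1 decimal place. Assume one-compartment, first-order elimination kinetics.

2.3 mg/L

C₀ per dose = Dose / Vd = 1070 / 182 = 5.879 mg/L
Fraction remaining after one interval: r = e^(−kτ) = e^(−0.02660 × 46.9) = 0.2872
Before dose 4, 3 doses have been given (aged 1τ, 2τ, 3τ).
C_trough = C₀ × (r + r² + … + r^3) = C₀ × r(1−r^3)/(1−r)
        = 5.879 × 0.2872 × (1 − 0.02369) / (1 − 0.2872) = 2.313 mg/L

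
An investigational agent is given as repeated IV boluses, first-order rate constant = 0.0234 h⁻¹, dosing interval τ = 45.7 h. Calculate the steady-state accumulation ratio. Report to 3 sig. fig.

1.52

e^(−kτ) = e^(−0.02340 × 45.7) = 0.3432
Accumulation ratio R = 1 / (1 − e^(−kτ)) = 1 / (1 − 0.3432) = 1.523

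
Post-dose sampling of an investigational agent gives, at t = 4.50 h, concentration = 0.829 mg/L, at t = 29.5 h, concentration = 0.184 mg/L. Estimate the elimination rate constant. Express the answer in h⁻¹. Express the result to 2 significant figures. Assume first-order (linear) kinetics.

k = ln(C₁/C₂) / (t₂ − t₁) = ln(0.829/0.184) / (29.5 − 4.50)
  = 1.505 / 25.00 = 0.06020 h⁻¹

0.060 h⁻¹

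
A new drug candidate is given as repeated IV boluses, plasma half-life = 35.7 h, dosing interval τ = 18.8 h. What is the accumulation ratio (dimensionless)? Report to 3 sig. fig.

3.27

k = ln2 / t½ = 0.693147 / 35.7 = 0.01942 h⁻¹
e^(−kτ) = e^(−0.01942 × 18.8) = 0.6941
Accumulation ratio R = 1 / (1 − e^(−kτ)) = 1 / (1 − 0.6941) = 3.269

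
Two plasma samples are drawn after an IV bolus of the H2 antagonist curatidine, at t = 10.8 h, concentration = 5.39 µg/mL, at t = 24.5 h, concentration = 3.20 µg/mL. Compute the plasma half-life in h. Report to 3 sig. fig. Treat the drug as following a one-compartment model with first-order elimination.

k = ln(C₁/C₂) / (t₂ − t₁) = ln(5.39/3.20) / (24.5 − 10.8)
  = 0.5214 / 13.70 = 0.03806 h⁻¹
t½ = ln2 / k = 0.693147 / 0.03806 = 18.21 h

18.2 h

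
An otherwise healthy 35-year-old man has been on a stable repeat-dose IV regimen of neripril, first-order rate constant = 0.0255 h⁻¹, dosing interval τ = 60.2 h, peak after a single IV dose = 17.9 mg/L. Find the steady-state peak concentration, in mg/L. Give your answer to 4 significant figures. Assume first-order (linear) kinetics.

22.82 mg/L

e^(−kτ) = e^(−0.02550 × 60.2) = 0.2154
Accumulation ratio R = 1 / (1 − e^(−kτ)) = 1 / (1 − 0.2154) = 1.275
Steady-state peak = C₀ × R = 17.9 × 1.275 = 22.82 mg/L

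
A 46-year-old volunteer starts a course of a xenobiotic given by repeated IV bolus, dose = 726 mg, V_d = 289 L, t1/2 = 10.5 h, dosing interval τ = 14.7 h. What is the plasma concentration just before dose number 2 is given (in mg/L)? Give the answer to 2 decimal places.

0.95 mg/L

C₀ per dose = Dose / Vd = 726 / 289 = 2.512 mg/L
k = ln2 / t½ = 0.693147 / 10.5 = 0.06601 h⁻¹
Fraction remaining after one interval: r = e^(−kτ) = e^(−0.06601 × 14.7) = 0.3790
Before dose 2, 1 dose has been given (aged 1τ).
C_trough = C₀ × r = 2.512 × 0.3790 = 0.9520 mg/L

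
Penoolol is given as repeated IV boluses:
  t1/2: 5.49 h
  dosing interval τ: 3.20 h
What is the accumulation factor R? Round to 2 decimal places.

3.01

k = ln2 / t½ = 0.693147 / 5.49 = 0.1263 h⁻¹
e^(−kτ) = e^(−0.1263 × 3.20) = 0.6675
Accumulation ratio R = 1 / (1 − e^(−kτ)) = 1 / (1 − 0.6675) = 3.008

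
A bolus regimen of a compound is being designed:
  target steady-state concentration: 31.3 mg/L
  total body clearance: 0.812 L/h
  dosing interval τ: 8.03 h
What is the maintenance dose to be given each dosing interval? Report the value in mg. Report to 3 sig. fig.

204 mg

At steady state, Dose/τ = Css × CL.
Dose = Css × CL × τ = 31.3 × 0.8120 × 8.03 = 204.1 mg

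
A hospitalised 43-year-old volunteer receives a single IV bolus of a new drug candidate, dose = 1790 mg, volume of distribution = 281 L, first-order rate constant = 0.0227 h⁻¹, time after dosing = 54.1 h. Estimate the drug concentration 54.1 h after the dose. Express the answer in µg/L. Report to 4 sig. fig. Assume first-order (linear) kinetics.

C₀ = Dose / Vd = 1790 / 281 = 6.370 mg/L
C = C₀ · e^(−k·t) = 6.370 × e^(−0.02270 × 54.1)
  = 6.370 × 0.2929 = 1.866 mg/L
Convert: 1.866 mg/L × 1000 = 1866 µg/L

1866 µg/L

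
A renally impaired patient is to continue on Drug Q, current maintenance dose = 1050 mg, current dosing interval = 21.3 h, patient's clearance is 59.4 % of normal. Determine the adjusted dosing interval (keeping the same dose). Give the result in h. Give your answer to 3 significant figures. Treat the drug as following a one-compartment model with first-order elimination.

To keep the same average steady-state level, dosing rate must scale with clearance.
CL ratio = 59.4 / 100 = 0.5940
New interval (same dose) = 21.3 / 0.5940 = 35.86 h

35.9 h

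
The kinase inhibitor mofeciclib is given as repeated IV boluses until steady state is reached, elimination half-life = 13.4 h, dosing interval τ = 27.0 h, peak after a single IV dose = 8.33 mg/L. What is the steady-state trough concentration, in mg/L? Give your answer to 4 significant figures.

2.739 mg/L

k = ln2 / t½ = 0.693147 / 13.4 = 0.05173 h⁻¹
e^(−kτ) = e^(−0.05173 × 27.0) = 0.2474
Accumulation ratio R = 1 / (1 − e^(−kτ)) = 1 / (1 − 0.2474) = 1.329
Steady-state trough = C₀ × R × e^(−kτ) = 8.33 × 1.329 × 0.2474 = 2.739 mg/L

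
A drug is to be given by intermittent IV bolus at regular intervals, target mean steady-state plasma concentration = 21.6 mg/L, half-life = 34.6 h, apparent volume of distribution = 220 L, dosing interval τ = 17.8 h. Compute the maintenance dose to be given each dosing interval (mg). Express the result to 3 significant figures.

k = ln2 / t½ = 0.693147 / 34.6 = 0.02003 h⁻¹
CL = k × Vd = 0.02003 × 220 = 4.407 L/h
At steady state, Dose/τ = Css × CL.
Dose = Css × CL × τ = 21.6 × 4.407 × 17.8 = 1694 mg

1690 mg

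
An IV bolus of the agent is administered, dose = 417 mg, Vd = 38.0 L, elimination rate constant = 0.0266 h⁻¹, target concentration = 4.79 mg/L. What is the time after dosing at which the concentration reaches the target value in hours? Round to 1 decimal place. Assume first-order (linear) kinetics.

C₀ = Dose / Vd = 417.0 / 38.0 = 10.97 mg/L
t = ln(C₀ / C) / k = ln(10.97 / 4.79) / 0.02660
  = ln(2.290) / 0.02660 = 0.8286 / 0.02660 = 31.15 h

31.2 h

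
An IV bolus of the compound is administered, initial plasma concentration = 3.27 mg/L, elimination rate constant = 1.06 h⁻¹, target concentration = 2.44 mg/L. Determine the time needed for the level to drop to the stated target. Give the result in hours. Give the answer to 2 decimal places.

0.28 h

t = ln(C₀ / C) / k = ln(3.270 / 2.44) / 1.060
  = ln(1.340) / 1.060 = 0.2927 / 1.060 = 0.2761 h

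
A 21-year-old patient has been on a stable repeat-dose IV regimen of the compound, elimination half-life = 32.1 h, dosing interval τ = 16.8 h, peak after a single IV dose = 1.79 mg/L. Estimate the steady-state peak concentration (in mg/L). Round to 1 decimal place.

5.9 mg/L

k = ln2 / t½ = 0.693147 / 32.1 = 0.02159 h⁻¹
e^(−kτ) = e^(−0.02159 × 16.8) = 0.6958
Accumulation ratio R = 1 / (1 − e^(−kτ)) = 1 / (1 − 0.6958) = 3.287
Steady-state peak = C₀ × R = 1.79 × 3.287 = 5.884 mg/L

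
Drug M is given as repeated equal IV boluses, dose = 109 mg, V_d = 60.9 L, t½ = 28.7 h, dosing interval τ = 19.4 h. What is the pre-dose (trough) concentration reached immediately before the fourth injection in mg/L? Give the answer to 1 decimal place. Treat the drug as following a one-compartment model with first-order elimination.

2.3 mg/L

C₀ per dose = Dose / Vd = 109 / 60.9 = 1.790 mg/L
k = ln2 / t½ = 0.693147 / 28.7 = 0.02415 h⁻¹
Fraction remaining after one interval: r = e^(−kτ) = e^(−0.02415 × 19.4) = 0.6259
Before dose 4, 3 doses have been given (aged 1τ, 2τ, 3τ).
C_trough = C₀ × (r + r² + … + r^3) = C₀ × r(1−r^3)/(1−r)
        = 1.790 × 0.6259 × (1 − 0.2452) / (1 − 0.6259) = 2.260 mg/L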